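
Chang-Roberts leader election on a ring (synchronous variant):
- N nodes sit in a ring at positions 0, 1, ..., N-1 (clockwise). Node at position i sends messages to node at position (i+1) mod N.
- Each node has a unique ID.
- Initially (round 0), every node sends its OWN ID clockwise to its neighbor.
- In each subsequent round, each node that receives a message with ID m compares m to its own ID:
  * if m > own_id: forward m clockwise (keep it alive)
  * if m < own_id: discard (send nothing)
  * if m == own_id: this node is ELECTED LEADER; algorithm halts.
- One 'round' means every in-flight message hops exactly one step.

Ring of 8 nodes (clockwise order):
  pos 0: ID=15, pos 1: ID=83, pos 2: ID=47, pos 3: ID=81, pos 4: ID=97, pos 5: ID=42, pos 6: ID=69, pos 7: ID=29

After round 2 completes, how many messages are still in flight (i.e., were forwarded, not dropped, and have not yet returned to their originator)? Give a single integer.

Round 1: pos1(id83) recv 15: drop; pos2(id47) recv 83: fwd; pos3(id81) recv 47: drop; pos4(id97) recv 81: drop; pos5(id42) recv 97: fwd; pos6(id69) recv 42: drop; pos7(id29) recv 69: fwd; pos0(id15) recv 29: fwd
Round 2: pos3(id81) recv 83: fwd; pos6(id69) recv 97: fwd; pos0(id15) recv 69: fwd; pos1(id83) recv 29: drop
After round 2: 3 messages still in flight

Answer: 3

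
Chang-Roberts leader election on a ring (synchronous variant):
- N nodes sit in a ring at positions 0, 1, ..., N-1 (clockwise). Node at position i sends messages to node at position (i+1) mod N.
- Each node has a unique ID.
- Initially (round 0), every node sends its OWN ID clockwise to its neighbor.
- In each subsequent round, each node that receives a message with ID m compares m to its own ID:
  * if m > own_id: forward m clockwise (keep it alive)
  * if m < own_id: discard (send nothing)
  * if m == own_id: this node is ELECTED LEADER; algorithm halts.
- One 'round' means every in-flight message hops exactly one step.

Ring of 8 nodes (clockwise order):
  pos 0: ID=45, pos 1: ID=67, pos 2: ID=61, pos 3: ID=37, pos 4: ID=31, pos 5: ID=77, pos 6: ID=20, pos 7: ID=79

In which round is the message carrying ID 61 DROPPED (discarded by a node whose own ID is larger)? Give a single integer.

Answer: 3

Derivation:
Round 1: pos1(id67) recv 45: drop; pos2(id61) recv 67: fwd; pos3(id37) recv 61: fwd; pos4(id31) recv 37: fwd; pos5(id77) recv 31: drop; pos6(id20) recv 77: fwd; pos7(id79) recv 20: drop; pos0(id45) recv 79: fwd
Round 2: pos3(id37) recv 67: fwd; pos4(id31) recv 61: fwd; pos5(id77) recv 37: drop; pos7(id79) recv 77: drop; pos1(id67) recv 79: fwd
Round 3: pos4(id31) recv 67: fwd; pos5(id77) recv 61: drop; pos2(id61) recv 79: fwd
Round 4: pos5(id77) recv 67: drop; pos3(id37) recv 79: fwd
Round 5: pos4(id31) recv 79: fwd
Round 6: pos5(id77) recv 79: fwd
Round 7: pos6(id20) recv 79: fwd
Round 8: pos7(id79) recv 79: ELECTED
Message ID 61 originates at pos 2; dropped at pos 5 in round 3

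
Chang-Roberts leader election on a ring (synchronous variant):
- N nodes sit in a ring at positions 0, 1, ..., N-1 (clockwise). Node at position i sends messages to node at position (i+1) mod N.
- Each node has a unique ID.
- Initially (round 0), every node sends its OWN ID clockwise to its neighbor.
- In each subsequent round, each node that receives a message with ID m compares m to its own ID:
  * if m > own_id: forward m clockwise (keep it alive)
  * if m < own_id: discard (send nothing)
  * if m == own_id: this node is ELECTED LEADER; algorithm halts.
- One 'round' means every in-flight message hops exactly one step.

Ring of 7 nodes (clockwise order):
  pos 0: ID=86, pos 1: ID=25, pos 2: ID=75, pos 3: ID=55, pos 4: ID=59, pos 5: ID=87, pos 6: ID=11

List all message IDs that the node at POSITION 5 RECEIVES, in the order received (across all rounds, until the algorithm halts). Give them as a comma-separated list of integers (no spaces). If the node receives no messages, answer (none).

Answer: 59,75,86,87

Derivation:
Round 1: pos1(id25) recv 86: fwd; pos2(id75) recv 25: drop; pos3(id55) recv 75: fwd; pos4(id59) recv 55: drop; pos5(id87) recv 59: drop; pos6(id11) recv 87: fwd; pos0(id86) recv 11: drop
Round 2: pos2(id75) recv 86: fwd; pos4(id59) recv 75: fwd; pos0(id86) recv 87: fwd
Round 3: pos3(id55) recv 86: fwd; pos5(id87) recv 75: drop; pos1(id25) recv 87: fwd
Round 4: pos4(id59) recv 86: fwd; pos2(id75) recv 87: fwd
Round 5: pos5(id87) recv 86: drop; pos3(id55) recv 87: fwd
Round 6: pos4(id59) recv 87: fwd
Round 7: pos5(id87) recv 87: ELECTED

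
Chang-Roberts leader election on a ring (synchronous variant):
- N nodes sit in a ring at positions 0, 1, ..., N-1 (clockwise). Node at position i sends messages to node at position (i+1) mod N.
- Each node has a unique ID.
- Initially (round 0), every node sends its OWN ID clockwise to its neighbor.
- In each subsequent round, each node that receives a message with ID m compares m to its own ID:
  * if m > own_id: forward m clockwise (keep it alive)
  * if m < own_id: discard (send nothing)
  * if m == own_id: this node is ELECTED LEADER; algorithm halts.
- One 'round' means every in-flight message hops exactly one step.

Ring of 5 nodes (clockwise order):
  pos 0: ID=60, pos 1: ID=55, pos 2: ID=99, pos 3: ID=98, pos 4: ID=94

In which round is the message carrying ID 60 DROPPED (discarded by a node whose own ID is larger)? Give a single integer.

Answer: 2

Derivation:
Round 1: pos1(id55) recv 60: fwd; pos2(id99) recv 55: drop; pos3(id98) recv 99: fwd; pos4(id94) recv 98: fwd; pos0(id60) recv 94: fwd
Round 2: pos2(id99) recv 60: drop; pos4(id94) recv 99: fwd; pos0(id60) recv 98: fwd; pos1(id55) recv 94: fwd
Round 3: pos0(id60) recv 99: fwd; pos1(id55) recv 98: fwd; pos2(id99) recv 94: drop
Round 4: pos1(id55) recv 99: fwd; pos2(id99) recv 98: drop
Round 5: pos2(id99) recv 99: ELECTED
Message ID 60 originates at pos 0; dropped at pos 2 in round 2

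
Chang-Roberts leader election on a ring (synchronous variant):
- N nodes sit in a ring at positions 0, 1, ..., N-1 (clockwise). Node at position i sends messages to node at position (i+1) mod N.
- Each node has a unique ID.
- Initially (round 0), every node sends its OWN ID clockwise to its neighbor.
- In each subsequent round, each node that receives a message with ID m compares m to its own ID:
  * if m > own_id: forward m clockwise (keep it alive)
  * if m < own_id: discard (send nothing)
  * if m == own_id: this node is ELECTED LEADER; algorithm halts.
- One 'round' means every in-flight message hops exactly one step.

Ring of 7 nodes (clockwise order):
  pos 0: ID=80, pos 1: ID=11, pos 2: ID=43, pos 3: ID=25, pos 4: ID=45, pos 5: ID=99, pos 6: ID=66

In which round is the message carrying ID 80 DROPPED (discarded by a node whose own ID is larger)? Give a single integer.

Round 1: pos1(id11) recv 80: fwd; pos2(id43) recv 11: drop; pos3(id25) recv 43: fwd; pos4(id45) recv 25: drop; pos5(id99) recv 45: drop; pos6(id66) recv 99: fwd; pos0(id80) recv 66: drop
Round 2: pos2(id43) recv 80: fwd; pos4(id45) recv 43: drop; pos0(id80) recv 99: fwd
Round 3: pos3(id25) recv 80: fwd; pos1(id11) recv 99: fwd
Round 4: pos4(id45) recv 80: fwd; pos2(id43) recv 99: fwd
Round 5: pos5(id99) recv 80: drop; pos3(id25) recv 99: fwd
Round 6: pos4(id45) recv 99: fwd
Round 7: pos5(id99) recv 99: ELECTED
Message ID 80 originates at pos 0; dropped at pos 5 in round 5

Answer: 5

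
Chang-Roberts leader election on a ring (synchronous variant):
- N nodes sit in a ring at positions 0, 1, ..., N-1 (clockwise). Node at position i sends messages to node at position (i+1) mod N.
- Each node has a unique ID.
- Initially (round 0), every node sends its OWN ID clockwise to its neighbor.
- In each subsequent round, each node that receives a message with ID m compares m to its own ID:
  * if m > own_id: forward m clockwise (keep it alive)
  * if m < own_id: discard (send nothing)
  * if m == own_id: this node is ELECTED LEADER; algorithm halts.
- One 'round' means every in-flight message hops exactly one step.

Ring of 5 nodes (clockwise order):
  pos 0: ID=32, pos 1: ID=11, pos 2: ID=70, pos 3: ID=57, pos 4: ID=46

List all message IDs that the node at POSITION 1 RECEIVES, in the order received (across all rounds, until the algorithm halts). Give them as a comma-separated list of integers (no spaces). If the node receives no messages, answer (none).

Round 1: pos1(id11) recv 32: fwd; pos2(id70) recv 11: drop; pos3(id57) recv 70: fwd; pos4(id46) recv 57: fwd; pos0(id32) recv 46: fwd
Round 2: pos2(id70) recv 32: drop; pos4(id46) recv 70: fwd; pos0(id32) recv 57: fwd; pos1(id11) recv 46: fwd
Round 3: pos0(id32) recv 70: fwd; pos1(id11) recv 57: fwd; pos2(id70) recv 46: drop
Round 4: pos1(id11) recv 70: fwd; pos2(id70) recv 57: drop
Round 5: pos2(id70) recv 70: ELECTED

Answer: 32,46,57,70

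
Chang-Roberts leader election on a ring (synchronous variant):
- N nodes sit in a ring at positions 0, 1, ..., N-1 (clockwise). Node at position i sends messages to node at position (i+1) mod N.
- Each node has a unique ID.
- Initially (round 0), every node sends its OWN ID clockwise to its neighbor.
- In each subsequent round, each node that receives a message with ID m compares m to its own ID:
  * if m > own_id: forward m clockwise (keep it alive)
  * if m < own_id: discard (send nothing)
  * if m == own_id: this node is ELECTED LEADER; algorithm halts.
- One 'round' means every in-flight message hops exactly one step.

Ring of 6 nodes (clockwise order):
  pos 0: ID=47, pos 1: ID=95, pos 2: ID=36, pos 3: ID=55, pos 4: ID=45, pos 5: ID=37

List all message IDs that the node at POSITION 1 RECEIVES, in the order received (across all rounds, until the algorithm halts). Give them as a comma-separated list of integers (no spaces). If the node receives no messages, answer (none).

Round 1: pos1(id95) recv 47: drop; pos2(id36) recv 95: fwd; pos3(id55) recv 36: drop; pos4(id45) recv 55: fwd; pos5(id37) recv 45: fwd; pos0(id47) recv 37: drop
Round 2: pos3(id55) recv 95: fwd; pos5(id37) recv 55: fwd; pos0(id47) recv 45: drop
Round 3: pos4(id45) recv 95: fwd; pos0(id47) recv 55: fwd
Round 4: pos5(id37) recv 95: fwd; pos1(id95) recv 55: drop
Round 5: pos0(id47) recv 95: fwd
Round 6: pos1(id95) recv 95: ELECTED

Answer: 47,55,95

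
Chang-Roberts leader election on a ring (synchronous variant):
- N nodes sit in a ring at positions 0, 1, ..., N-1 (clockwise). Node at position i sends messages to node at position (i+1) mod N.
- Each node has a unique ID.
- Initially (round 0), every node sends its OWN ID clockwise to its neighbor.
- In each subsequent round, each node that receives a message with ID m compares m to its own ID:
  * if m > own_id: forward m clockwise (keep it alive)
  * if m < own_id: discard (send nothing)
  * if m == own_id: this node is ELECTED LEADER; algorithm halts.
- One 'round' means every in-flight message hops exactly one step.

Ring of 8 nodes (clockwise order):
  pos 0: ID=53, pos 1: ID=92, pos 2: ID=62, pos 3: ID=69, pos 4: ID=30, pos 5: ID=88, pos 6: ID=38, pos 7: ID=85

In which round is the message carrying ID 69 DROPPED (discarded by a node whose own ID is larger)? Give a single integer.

Answer: 2

Derivation:
Round 1: pos1(id92) recv 53: drop; pos2(id62) recv 92: fwd; pos3(id69) recv 62: drop; pos4(id30) recv 69: fwd; pos5(id88) recv 30: drop; pos6(id38) recv 88: fwd; pos7(id85) recv 38: drop; pos0(id53) recv 85: fwd
Round 2: pos3(id69) recv 92: fwd; pos5(id88) recv 69: drop; pos7(id85) recv 88: fwd; pos1(id92) recv 85: drop
Round 3: pos4(id30) recv 92: fwd; pos0(id53) recv 88: fwd
Round 4: pos5(id88) recv 92: fwd; pos1(id92) recv 88: drop
Round 5: pos6(id38) recv 92: fwd
Round 6: pos7(id85) recv 92: fwd
Round 7: pos0(id53) recv 92: fwd
Round 8: pos1(id92) recv 92: ELECTED
Message ID 69 originates at pos 3; dropped at pos 5 in round 2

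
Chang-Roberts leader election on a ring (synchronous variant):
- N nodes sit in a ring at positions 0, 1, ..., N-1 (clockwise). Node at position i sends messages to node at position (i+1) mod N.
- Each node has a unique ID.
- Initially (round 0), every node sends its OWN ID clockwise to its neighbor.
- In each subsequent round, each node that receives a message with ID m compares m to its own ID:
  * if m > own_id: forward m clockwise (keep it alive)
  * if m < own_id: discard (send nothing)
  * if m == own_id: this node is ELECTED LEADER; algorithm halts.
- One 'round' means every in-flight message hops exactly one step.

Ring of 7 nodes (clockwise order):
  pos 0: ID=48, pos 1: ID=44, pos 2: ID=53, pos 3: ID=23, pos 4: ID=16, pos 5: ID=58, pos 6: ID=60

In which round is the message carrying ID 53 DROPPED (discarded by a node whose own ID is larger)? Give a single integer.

Answer: 3

Derivation:
Round 1: pos1(id44) recv 48: fwd; pos2(id53) recv 44: drop; pos3(id23) recv 53: fwd; pos4(id16) recv 23: fwd; pos5(id58) recv 16: drop; pos6(id60) recv 58: drop; pos0(id48) recv 60: fwd
Round 2: pos2(id53) recv 48: drop; pos4(id16) recv 53: fwd; pos5(id58) recv 23: drop; pos1(id44) recv 60: fwd
Round 3: pos5(id58) recv 53: drop; pos2(id53) recv 60: fwd
Round 4: pos3(id23) recv 60: fwd
Round 5: pos4(id16) recv 60: fwd
Round 6: pos5(id58) recv 60: fwd
Round 7: pos6(id60) recv 60: ELECTED
Message ID 53 originates at pos 2; dropped at pos 5 in round 3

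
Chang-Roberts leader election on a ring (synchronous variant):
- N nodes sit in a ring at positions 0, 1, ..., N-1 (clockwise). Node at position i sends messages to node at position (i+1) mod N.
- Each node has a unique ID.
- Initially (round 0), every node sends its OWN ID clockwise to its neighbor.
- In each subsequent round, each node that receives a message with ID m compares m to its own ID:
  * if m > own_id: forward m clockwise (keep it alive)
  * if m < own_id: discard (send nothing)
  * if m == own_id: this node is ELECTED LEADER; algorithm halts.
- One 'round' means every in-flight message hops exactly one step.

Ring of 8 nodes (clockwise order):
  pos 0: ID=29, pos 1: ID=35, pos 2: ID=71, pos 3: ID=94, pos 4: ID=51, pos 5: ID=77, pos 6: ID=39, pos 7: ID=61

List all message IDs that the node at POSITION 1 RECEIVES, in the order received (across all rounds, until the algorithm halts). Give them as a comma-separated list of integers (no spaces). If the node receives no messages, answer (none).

Round 1: pos1(id35) recv 29: drop; pos2(id71) recv 35: drop; pos3(id94) recv 71: drop; pos4(id51) recv 94: fwd; pos5(id77) recv 51: drop; pos6(id39) recv 77: fwd; pos7(id61) recv 39: drop; pos0(id29) recv 61: fwd
Round 2: pos5(id77) recv 94: fwd; pos7(id61) recv 77: fwd; pos1(id35) recv 61: fwd
Round 3: pos6(id39) recv 94: fwd; pos0(id29) recv 77: fwd; pos2(id71) recv 61: drop
Round 4: pos7(id61) recv 94: fwd; pos1(id35) recv 77: fwd
Round 5: pos0(id29) recv 94: fwd; pos2(id71) recv 77: fwd
Round 6: pos1(id35) recv 94: fwd; pos3(id94) recv 77: drop
Round 7: pos2(id71) recv 94: fwd
Round 8: pos3(id94) recv 94: ELECTED

Answer: 29,61,77,94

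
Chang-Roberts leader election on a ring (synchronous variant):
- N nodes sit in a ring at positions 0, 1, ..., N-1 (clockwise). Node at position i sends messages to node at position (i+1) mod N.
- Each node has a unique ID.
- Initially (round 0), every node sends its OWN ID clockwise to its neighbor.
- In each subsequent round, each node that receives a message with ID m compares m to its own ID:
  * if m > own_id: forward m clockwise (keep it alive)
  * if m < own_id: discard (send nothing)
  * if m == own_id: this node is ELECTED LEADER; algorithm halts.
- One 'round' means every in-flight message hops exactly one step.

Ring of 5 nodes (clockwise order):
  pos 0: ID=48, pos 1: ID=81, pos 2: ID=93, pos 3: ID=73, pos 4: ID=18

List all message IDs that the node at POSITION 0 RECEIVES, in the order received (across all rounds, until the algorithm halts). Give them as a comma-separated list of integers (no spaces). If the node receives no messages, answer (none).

Answer: 18,73,93

Derivation:
Round 1: pos1(id81) recv 48: drop; pos2(id93) recv 81: drop; pos3(id73) recv 93: fwd; pos4(id18) recv 73: fwd; pos0(id48) recv 18: drop
Round 2: pos4(id18) recv 93: fwd; pos0(id48) recv 73: fwd
Round 3: pos0(id48) recv 93: fwd; pos1(id81) recv 73: drop
Round 4: pos1(id81) recv 93: fwd
Round 5: pos2(id93) recv 93: ELECTED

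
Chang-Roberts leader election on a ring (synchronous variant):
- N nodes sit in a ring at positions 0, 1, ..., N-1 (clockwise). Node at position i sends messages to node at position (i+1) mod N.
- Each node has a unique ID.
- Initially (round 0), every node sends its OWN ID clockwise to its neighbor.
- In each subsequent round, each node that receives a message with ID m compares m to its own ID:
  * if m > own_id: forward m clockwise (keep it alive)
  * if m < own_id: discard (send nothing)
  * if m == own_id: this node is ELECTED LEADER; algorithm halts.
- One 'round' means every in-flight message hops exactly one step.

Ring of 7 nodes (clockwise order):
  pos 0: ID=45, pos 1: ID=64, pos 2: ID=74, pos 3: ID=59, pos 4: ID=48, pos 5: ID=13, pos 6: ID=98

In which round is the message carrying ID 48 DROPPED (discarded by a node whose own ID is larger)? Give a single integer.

Round 1: pos1(id64) recv 45: drop; pos2(id74) recv 64: drop; pos3(id59) recv 74: fwd; pos4(id48) recv 59: fwd; pos5(id13) recv 48: fwd; pos6(id98) recv 13: drop; pos0(id45) recv 98: fwd
Round 2: pos4(id48) recv 74: fwd; pos5(id13) recv 59: fwd; pos6(id98) recv 48: drop; pos1(id64) recv 98: fwd
Round 3: pos5(id13) recv 74: fwd; pos6(id98) recv 59: drop; pos2(id74) recv 98: fwd
Round 4: pos6(id98) recv 74: drop; pos3(id59) recv 98: fwd
Round 5: pos4(id48) recv 98: fwd
Round 6: pos5(id13) recv 98: fwd
Round 7: pos6(id98) recv 98: ELECTED
Message ID 48 originates at pos 4; dropped at pos 6 in round 2

Answer: 2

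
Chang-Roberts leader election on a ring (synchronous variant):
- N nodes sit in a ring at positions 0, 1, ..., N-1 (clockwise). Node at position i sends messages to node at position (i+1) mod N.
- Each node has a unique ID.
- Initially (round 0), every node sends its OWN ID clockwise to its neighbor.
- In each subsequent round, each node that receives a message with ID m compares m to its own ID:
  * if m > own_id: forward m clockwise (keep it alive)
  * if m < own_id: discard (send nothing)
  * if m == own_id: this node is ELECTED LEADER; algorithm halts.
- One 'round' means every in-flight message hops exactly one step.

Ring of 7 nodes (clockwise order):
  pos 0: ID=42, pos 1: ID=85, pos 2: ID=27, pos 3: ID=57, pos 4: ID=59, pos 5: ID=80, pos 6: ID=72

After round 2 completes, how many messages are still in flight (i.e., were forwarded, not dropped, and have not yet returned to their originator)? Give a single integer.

Answer: 2

Derivation:
Round 1: pos1(id85) recv 42: drop; pos2(id27) recv 85: fwd; pos3(id57) recv 27: drop; pos4(id59) recv 57: drop; pos5(id80) recv 59: drop; pos6(id72) recv 80: fwd; pos0(id42) recv 72: fwd
Round 2: pos3(id57) recv 85: fwd; pos0(id42) recv 80: fwd; pos1(id85) recv 72: drop
After round 2: 2 messages still in flight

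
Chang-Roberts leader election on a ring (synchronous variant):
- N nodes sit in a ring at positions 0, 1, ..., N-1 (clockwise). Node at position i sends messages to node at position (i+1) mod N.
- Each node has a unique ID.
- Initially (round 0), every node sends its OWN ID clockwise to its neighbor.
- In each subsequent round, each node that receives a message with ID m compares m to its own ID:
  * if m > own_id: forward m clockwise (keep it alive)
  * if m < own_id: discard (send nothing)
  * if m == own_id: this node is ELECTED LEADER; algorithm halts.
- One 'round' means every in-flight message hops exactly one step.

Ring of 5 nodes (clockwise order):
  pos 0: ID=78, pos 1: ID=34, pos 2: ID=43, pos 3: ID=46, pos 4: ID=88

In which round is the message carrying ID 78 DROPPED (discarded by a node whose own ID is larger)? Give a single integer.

Round 1: pos1(id34) recv 78: fwd; pos2(id43) recv 34: drop; pos3(id46) recv 43: drop; pos4(id88) recv 46: drop; pos0(id78) recv 88: fwd
Round 2: pos2(id43) recv 78: fwd; pos1(id34) recv 88: fwd
Round 3: pos3(id46) recv 78: fwd; pos2(id43) recv 88: fwd
Round 4: pos4(id88) recv 78: drop; pos3(id46) recv 88: fwd
Round 5: pos4(id88) recv 88: ELECTED
Message ID 78 originates at pos 0; dropped at pos 4 in round 4

Answer: 4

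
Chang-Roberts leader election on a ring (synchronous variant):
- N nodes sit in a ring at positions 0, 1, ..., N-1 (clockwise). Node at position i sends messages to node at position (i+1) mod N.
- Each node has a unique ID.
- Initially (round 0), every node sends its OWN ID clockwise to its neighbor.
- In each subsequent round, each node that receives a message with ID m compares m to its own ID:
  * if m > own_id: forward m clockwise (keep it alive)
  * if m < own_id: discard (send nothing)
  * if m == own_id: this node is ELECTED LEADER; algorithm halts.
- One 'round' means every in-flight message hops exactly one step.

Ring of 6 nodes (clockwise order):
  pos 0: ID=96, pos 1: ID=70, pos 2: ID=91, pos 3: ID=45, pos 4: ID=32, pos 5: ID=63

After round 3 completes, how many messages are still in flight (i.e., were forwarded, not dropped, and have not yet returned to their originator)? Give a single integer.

Answer: 2

Derivation:
Round 1: pos1(id70) recv 96: fwd; pos2(id91) recv 70: drop; pos3(id45) recv 91: fwd; pos4(id32) recv 45: fwd; pos5(id63) recv 32: drop; pos0(id96) recv 63: drop
Round 2: pos2(id91) recv 96: fwd; pos4(id32) recv 91: fwd; pos5(id63) recv 45: drop
Round 3: pos3(id45) recv 96: fwd; pos5(id63) recv 91: fwd
After round 3: 2 messages still in flight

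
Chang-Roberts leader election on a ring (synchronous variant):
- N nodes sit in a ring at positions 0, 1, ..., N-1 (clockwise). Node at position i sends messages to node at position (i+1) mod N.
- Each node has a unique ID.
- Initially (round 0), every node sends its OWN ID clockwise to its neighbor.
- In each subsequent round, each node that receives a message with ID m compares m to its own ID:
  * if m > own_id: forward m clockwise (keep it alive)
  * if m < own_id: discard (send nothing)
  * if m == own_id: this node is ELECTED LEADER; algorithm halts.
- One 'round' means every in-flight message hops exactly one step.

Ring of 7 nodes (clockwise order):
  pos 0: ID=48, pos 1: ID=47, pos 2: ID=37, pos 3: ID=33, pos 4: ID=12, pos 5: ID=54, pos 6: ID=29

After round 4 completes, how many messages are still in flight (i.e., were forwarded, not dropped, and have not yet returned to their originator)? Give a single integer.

Round 1: pos1(id47) recv 48: fwd; pos2(id37) recv 47: fwd; pos3(id33) recv 37: fwd; pos4(id12) recv 33: fwd; pos5(id54) recv 12: drop; pos6(id29) recv 54: fwd; pos0(id48) recv 29: drop
Round 2: pos2(id37) recv 48: fwd; pos3(id33) recv 47: fwd; pos4(id12) recv 37: fwd; pos5(id54) recv 33: drop; pos0(id48) recv 54: fwd
Round 3: pos3(id33) recv 48: fwd; pos4(id12) recv 47: fwd; pos5(id54) recv 37: drop; pos1(id47) recv 54: fwd
Round 4: pos4(id12) recv 48: fwd; pos5(id54) recv 47: drop; pos2(id37) recv 54: fwd
After round 4: 2 messages still in flight

Answer: 2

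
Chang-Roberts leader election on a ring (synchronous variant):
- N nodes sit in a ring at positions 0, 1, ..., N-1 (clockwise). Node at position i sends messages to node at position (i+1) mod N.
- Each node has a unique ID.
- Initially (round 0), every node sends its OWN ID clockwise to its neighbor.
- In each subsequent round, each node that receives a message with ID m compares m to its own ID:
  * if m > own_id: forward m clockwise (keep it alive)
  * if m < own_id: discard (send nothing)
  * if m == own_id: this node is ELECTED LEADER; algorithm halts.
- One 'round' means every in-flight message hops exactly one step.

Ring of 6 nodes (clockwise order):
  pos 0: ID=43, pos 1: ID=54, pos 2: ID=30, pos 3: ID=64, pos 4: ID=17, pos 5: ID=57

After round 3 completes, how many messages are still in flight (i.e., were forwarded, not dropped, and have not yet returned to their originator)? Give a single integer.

Answer: 2

Derivation:
Round 1: pos1(id54) recv 43: drop; pos2(id30) recv 54: fwd; pos3(id64) recv 30: drop; pos4(id17) recv 64: fwd; pos5(id57) recv 17: drop; pos0(id43) recv 57: fwd
Round 2: pos3(id64) recv 54: drop; pos5(id57) recv 64: fwd; pos1(id54) recv 57: fwd
Round 3: pos0(id43) recv 64: fwd; pos2(id30) recv 57: fwd
After round 3: 2 messages still in flight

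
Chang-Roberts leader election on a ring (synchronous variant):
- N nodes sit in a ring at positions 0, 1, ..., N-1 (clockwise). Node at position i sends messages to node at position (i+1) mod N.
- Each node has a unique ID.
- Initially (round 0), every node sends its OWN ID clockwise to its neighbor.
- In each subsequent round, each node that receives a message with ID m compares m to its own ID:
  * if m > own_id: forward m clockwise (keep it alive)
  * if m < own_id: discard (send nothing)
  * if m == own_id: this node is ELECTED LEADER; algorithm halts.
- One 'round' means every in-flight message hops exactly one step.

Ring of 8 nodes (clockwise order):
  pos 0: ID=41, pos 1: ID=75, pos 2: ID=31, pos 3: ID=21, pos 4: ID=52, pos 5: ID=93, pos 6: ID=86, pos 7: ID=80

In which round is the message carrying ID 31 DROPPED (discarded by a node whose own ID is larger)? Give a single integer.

Round 1: pos1(id75) recv 41: drop; pos2(id31) recv 75: fwd; pos3(id21) recv 31: fwd; pos4(id52) recv 21: drop; pos5(id93) recv 52: drop; pos6(id86) recv 93: fwd; pos7(id80) recv 86: fwd; pos0(id41) recv 80: fwd
Round 2: pos3(id21) recv 75: fwd; pos4(id52) recv 31: drop; pos7(id80) recv 93: fwd; pos0(id41) recv 86: fwd; pos1(id75) recv 80: fwd
Round 3: pos4(id52) recv 75: fwd; pos0(id41) recv 93: fwd; pos1(id75) recv 86: fwd; pos2(id31) recv 80: fwd
Round 4: pos5(id93) recv 75: drop; pos1(id75) recv 93: fwd; pos2(id31) recv 86: fwd; pos3(id21) recv 80: fwd
Round 5: pos2(id31) recv 93: fwd; pos3(id21) recv 86: fwd; pos4(id52) recv 80: fwd
Round 6: pos3(id21) recv 93: fwd; pos4(id52) recv 86: fwd; pos5(id93) recv 80: drop
Round 7: pos4(id52) recv 93: fwd; pos5(id93) recv 86: drop
Round 8: pos5(id93) recv 93: ELECTED
Message ID 31 originates at pos 2; dropped at pos 4 in round 2

Answer: 2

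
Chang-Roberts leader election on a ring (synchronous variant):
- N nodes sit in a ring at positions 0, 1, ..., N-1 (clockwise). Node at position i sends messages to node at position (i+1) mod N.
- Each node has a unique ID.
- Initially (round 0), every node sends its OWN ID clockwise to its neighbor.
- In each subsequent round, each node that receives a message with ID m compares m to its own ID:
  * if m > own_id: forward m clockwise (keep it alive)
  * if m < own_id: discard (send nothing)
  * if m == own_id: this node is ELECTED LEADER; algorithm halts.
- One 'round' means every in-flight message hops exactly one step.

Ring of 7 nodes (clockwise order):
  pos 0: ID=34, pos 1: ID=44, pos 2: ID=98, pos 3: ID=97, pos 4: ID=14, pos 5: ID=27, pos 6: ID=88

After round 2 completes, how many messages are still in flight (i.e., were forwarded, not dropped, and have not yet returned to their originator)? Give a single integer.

Round 1: pos1(id44) recv 34: drop; pos2(id98) recv 44: drop; pos3(id97) recv 98: fwd; pos4(id14) recv 97: fwd; pos5(id27) recv 14: drop; pos6(id88) recv 27: drop; pos0(id34) recv 88: fwd
Round 2: pos4(id14) recv 98: fwd; pos5(id27) recv 97: fwd; pos1(id44) recv 88: fwd
After round 2: 3 messages still in flight

Answer: 3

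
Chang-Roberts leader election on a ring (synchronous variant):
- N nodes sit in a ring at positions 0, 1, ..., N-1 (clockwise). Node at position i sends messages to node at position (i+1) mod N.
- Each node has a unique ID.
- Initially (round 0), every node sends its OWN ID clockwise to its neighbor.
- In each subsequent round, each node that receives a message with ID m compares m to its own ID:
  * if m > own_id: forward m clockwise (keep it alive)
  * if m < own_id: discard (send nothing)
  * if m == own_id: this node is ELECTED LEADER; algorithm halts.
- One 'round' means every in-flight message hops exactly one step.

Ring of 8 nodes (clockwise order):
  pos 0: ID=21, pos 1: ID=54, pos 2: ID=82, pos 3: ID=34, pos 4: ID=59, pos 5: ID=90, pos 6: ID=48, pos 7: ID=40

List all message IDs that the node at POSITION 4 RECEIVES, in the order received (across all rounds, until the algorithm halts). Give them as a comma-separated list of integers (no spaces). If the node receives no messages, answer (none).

Round 1: pos1(id54) recv 21: drop; pos2(id82) recv 54: drop; pos3(id34) recv 82: fwd; pos4(id59) recv 34: drop; pos5(id90) recv 59: drop; pos6(id48) recv 90: fwd; pos7(id40) recv 48: fwd; pos0(id21) recv 40: fwd
Round 2: pos4(id59) recv 82: fwd; pos7(id40) recv 90: fwd; pos0(id21) recv 48: fwd; pos1(id54) recv 40: drop
Round 3: pos5(id90) recv 82: drop; pos0(id21) recv 90: fwd; pos1(id54) recv 48: drop
Round 4: pos1(id54) recv 90: fwd
Round 5: pos2(id82) recv 90: fwd
Round 6: pos3(id34) recv 90: fwd
Round 7: pos4(id59) recv 90: fwd
Round 8: pos5(id90) recv 90: ELECTED

Answer: 34,82,90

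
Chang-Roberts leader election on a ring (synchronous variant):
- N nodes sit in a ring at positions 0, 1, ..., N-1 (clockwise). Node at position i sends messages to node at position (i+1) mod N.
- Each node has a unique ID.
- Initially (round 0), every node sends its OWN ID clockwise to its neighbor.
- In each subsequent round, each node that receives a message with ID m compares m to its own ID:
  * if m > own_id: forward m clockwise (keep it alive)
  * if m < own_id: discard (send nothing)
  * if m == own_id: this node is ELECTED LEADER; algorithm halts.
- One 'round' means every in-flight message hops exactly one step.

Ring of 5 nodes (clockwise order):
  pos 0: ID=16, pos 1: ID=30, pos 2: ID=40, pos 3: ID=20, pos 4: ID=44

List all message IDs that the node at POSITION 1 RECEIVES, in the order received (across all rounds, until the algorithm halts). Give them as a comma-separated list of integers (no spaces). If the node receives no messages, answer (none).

Round 1: pos1(id30) recv 16: drop; pos2(id40) recv 30: drop; pos3(id20) recv 40: fwd; pos4(id44) recv 20: drop; pos0(id16) recv 44: fwd
Round 2: pos4(id44) recv 40: drop; pos1(id30) recv 44: fwd
Round 3: pos2(id40) recv 44: fwd
Round 4: pos3(id20) recv 44: fwd
Round 5: pos4(id44) recv 44: ELECTED

Answer: 16,44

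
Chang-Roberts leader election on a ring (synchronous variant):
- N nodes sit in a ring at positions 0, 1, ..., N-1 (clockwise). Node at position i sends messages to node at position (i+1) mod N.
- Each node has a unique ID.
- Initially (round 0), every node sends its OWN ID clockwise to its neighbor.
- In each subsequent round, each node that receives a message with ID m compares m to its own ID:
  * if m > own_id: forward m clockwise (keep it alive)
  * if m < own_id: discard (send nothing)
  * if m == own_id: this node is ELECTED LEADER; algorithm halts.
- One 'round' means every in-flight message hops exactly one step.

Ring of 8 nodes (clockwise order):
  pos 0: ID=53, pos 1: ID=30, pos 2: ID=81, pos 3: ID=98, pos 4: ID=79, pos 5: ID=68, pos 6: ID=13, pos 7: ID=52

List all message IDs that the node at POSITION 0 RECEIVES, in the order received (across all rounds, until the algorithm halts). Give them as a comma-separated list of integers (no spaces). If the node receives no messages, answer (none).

Answer: 52,68,79,98

Derivation:
Round 1: pos1(id30) recv 53: fwd; pos2(id81) recv 30: drop; pos3(id98) recv 81: drop; pos4(id79) recv 98: fwd; pos5(id68) recv 79: fwd; pos6(id13) recv 68: fwd; pos7(id52) recv 13: drop; pos0(id53) recv 52: drop
Round 2: pos2(id81) recv 53: drop; pos5(id68) recv 98: fwd; pos6(id13) recv 79: fwd; pos7(id52) recv 68: fwd
Round 3: pos6(id13) recv 98: fwd; pos7(id52) recv 79: fwd; pos0(id53) recv 68: fwd
Round 4: pos7(id52) recv 98: fwd; pos0(id53) recv 79: fwd; pos1(id30) recv 68: fwd
Round 5: pos0(id53) recv 98: fwd; pos1(id30) recv 79: fwd; pos2(id81) recv 68: drop
Round 6: pos1(id30) recv 98: fwd; pos2(id81) recv 79: drop
Round 7: pos2(id81) recv 98: fwd
Round 8: pos3(id98) recv 98: ELECTED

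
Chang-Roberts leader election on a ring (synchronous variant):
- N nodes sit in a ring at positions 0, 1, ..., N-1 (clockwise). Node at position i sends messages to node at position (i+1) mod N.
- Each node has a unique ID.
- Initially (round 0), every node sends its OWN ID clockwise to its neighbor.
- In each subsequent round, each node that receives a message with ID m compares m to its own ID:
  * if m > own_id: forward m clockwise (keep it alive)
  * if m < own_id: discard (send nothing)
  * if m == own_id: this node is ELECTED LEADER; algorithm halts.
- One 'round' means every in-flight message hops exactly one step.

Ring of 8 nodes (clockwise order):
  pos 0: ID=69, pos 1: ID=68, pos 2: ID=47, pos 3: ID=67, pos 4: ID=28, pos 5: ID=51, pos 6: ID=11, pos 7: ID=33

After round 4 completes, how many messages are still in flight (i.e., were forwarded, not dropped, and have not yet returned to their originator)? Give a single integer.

Answer: 3

Derivation:
Round 1: pos1(id68) recv 69: fwd; pos2(id47) recv 68: fwd; pos3(id67) recv 47: drop; pos4(id28) recv 67: fwd; pos5(id51) recv 28: drop; pos6(id11) recv 51: fwd; pos7(id33) recv 11: drop; pos0(id69) recv 33: drop
Round 2: pos2(id47) recv 69: fwd; pos3(id67) recv 68: fwd; pos5(id51) recv 67: fwd; pos7(id33) recv 51: fwd
Round 3: pos3(id67) recv 69: fwd; pos4(id28) recv 68: fwd; pos6(id11) recv 67: fwd; pos0(id69) recv 51: drop
Round 4: pos4(id28) recv 69: fwd; pos5(id51) recv 68: fwd; pos7(id33) recv 67: fwd
After round 4: 3 messages still in flight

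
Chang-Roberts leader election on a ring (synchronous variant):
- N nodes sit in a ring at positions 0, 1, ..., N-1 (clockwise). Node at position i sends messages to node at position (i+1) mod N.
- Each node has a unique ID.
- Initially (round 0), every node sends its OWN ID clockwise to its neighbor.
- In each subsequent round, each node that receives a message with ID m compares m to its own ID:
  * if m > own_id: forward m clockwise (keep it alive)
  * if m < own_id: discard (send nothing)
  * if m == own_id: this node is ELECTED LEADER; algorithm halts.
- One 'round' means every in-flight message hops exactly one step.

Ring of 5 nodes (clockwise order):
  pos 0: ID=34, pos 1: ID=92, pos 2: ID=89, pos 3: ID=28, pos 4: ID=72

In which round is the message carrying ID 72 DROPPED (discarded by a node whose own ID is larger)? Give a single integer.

Answer: 2

Derivation:
Round 1: pos1(id92) recv 34: drop; pos2(id89) recv 92: fwd; pos3(id28) recv 89: fwd; pos4(id72) recv 28: drop; pos0(id34) recv 72: fwd
Round 2: pos3(id28) recv 92: fwd; pos4(id72) recv 89: fwd; pos1(id92) recv 72: drop
Round 3: pos4(id72) recv 92: fwd; pos0(id34) recv 89: fwd
Round 4: pos0(id34) recv 92: fwd; pos1(id92) recv 89: drop
Round 5: pos1(id92) recv 92: ELECTED
Message ID 72 originates at pos 4; dropped at pos 1 in round 2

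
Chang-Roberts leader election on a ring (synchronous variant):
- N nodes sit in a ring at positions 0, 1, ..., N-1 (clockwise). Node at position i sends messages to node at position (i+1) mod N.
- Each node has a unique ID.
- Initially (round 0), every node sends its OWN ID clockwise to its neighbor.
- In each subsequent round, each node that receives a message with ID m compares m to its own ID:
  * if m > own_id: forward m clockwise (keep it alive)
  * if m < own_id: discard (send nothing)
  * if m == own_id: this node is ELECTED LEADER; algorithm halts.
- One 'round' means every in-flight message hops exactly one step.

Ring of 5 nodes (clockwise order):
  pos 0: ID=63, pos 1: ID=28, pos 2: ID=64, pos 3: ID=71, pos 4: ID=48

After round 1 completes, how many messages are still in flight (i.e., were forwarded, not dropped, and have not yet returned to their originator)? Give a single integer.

Answer: 2

Derivation:
Round 1: pos1(id28) recv 63: fwd; pos2(id64) recv 28: drop; pos3(id71) recv 64: drop; pos4(id48) recv 71: fwd; pos0(id63) recv 48: drop
After round 1: 2 messages still in flight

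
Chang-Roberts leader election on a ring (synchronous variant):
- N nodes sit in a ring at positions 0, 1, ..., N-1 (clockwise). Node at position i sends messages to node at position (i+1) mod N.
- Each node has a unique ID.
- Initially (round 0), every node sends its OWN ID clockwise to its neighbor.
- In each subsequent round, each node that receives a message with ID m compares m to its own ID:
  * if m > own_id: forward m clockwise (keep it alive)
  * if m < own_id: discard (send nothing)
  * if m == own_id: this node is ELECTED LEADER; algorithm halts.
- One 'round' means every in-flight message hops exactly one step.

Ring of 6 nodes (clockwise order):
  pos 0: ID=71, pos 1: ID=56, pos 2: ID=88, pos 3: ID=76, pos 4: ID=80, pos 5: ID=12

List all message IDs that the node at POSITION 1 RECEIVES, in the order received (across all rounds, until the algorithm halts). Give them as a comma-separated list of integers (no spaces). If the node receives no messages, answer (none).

Round 1: pos1(id56) recv 71: fwd; pos2(id88) recv 56: drop; pos3(id76) recv 88: fwd; pos4(id80) recv 76: drop; pos5(id12) recv 80: fwd; pos0(id71) recv 12: drop
Round 2: pos2(id88) recv 71: drop; pos4(id80) recv 88: fwd; pos0(id71) recv 80: fwd
Round 3: pos5(id12) recv 88: fwd; pos1(id56) recv 80: fwd
Round 4: pos0(id71) recv 88: fwd; pos2(id88) recv 80: drop
Round 5: pos1(id56) recv 88: fwd
Round 6: pos2(id88) recv 88: ELECTED

Answer: 71,80,88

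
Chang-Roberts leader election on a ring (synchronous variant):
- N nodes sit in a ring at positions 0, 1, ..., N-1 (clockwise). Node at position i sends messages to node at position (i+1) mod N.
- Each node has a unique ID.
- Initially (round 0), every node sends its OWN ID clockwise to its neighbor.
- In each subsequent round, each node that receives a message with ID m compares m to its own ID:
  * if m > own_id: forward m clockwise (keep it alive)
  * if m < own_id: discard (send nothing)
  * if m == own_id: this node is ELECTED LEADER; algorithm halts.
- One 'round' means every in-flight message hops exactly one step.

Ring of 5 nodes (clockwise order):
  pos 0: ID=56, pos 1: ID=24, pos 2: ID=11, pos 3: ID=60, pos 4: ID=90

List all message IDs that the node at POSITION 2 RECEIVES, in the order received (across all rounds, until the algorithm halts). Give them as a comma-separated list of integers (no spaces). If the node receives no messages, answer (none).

Answer: 24,56,90

Derivation:
Round 1: pos1(id24) recv 56: fwd; pos2(id11) recv 24: fwd; pos3(id60) recv 11: drop; pos4(id90) recv 60: drop; pos0(id56) recv 90: fwd
Round 2: pos2(id11) recv 56: fwd; pos3(id60) recv 24: drop; pos1(id24) recv 90: fwd
Round 3: pos3(id60) recv 56: drop; pos2(id11) recv 90: fwd
Round 4: pos3(id60) recv 90: fwd
Round 5: pos4(id90) recv 90: ELECTED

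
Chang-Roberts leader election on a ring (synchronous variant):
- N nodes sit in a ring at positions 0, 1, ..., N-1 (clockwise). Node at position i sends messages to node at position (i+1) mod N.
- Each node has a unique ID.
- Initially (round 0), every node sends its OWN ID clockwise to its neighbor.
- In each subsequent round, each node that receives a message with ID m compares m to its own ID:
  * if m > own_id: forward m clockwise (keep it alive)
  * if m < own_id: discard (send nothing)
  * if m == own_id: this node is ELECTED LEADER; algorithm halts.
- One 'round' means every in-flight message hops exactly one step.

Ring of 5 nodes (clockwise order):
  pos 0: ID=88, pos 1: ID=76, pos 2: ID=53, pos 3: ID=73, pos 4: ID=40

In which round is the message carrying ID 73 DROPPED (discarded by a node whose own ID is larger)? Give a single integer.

Answer: 2

Derivation:
Round 1: pos1(id76) recv 88: fwd; pos2(id53) recv 76: fwd; pos3(id73) recv 53: drop; pos4(id40) recv 73: fwd; pos0(id88) recv 40: drop
Round 2: pos2(id53) recv 88: fwd; pos3(id73) recv 76: fwd; pos0(id88) recv 73: drop
Round 3: pos3(id73) recv 88: fwd; pos4(id40) recv 76: fwd
Round 4: pos4(id40) recv 88: fwd; pos0(id88) recv 76: drop
Round 5: pos0(id88) recv 88: ELECTED
Message ID 73 originates at pos 3; dropped at pos 0 in round 2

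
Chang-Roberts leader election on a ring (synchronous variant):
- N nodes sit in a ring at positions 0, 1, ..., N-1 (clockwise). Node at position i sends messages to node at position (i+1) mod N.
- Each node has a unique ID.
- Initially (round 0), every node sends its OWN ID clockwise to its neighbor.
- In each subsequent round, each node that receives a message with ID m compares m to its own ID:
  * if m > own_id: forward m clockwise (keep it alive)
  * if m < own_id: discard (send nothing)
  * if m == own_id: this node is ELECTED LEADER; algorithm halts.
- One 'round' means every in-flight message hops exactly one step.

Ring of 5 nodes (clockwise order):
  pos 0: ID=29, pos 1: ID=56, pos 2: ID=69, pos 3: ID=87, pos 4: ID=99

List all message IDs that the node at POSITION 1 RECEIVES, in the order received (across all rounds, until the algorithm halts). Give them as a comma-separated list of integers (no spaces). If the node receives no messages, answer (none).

Round 1: pos1(id56) recv 29: drop; pos2(id69) recv 56: drop; pos3(id87) recv 69: drop; pos4(id99) recv 87: drop; pos0(id29) recv 99: fwd
Round 2: pos1(id56) recv 99: fwd
Round 3: pos2(id69) recv 99: fwd
Round 4: pos3(id87) recv 99: fwd
Round 5: pos4(id99) recv 99: ELECTED

Answer: 29,99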